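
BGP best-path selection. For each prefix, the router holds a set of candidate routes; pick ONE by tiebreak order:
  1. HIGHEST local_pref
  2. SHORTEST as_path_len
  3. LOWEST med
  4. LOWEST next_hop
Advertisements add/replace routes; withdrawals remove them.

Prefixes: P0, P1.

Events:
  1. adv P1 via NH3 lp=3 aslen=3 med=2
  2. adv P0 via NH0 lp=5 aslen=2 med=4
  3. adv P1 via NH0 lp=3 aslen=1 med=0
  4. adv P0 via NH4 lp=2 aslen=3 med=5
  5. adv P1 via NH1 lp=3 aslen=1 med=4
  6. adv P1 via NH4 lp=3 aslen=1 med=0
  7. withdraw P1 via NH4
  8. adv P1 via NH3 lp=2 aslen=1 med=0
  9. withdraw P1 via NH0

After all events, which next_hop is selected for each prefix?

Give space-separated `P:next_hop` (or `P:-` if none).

Answer: P0:NH0 P1:NH1

Derivation:
Op 1: best P0=- P1=NH3
Op 2: best P0=NH0 P1=NH3
Op 3: best P0=NH0 P1=NH0
Op 4: best P0=NH0 P1=NH0
Op 5: best P0=NH0 P1=NH0
Op 6: best P0=NH0 P1=NH0
Op 7: best P0=NH0 P1=NH0
Op 8: best P0=NH0 P1=NH0
Op 9: best P0=NH0 P1=NH1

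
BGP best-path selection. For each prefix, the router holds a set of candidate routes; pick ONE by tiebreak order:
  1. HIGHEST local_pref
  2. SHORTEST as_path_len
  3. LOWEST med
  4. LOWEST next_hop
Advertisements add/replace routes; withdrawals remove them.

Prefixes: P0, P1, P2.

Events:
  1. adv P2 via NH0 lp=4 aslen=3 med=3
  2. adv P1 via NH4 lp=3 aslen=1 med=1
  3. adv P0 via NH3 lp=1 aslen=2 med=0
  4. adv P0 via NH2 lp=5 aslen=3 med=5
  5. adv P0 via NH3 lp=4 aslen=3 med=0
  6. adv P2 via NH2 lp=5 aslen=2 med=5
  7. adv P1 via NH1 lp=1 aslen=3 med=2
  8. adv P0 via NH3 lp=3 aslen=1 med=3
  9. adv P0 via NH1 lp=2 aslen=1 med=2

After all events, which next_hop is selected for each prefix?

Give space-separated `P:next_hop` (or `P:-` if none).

Answer: P0:NH2 P1:NH4 P2:NH2

Derivation:
Op 1: best P0=- P1=- P2=NH0
Op 2: best P0=- P1=NH4 P2=NH0
Op 3: best P0=NH3 P1=NH4 P2=NH0
Op 4: best P0=NH2 P1=NH4 P2=NH0
Op 5: best P0=NH2 P1=NH4 P2=NH0
Op 6: best P0=NH2 P1=NH4 P2=NH2
Op 7: best P0=NH2 P1=NH4 P2=NH2
Op 8: best P0=NH2 P1=NH4 P2=NH2
Op 9: best P0=NH2 P1=NH4 P2=NH2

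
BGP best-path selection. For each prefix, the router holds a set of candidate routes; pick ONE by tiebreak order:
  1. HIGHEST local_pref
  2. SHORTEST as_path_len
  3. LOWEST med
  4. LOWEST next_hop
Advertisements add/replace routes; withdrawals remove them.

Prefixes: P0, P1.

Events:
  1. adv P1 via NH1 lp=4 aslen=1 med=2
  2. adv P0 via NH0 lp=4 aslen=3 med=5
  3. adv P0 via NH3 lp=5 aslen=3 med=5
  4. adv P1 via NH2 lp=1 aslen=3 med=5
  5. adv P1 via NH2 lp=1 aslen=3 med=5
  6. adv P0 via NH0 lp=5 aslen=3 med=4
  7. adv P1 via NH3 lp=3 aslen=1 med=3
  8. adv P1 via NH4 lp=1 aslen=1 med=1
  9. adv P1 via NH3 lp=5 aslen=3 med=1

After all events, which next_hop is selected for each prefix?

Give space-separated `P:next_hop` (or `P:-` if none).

Op 1: best P0=- P1=NH1
Op 2: best P0=NH0 P1=NH1
Op 3: best P0=NH3 P1=NH1
Op 4: best P0=NH3 P1=NH1
Op 5: best P0=NH3 P1=NH1
Op 6: best P0=NH0 P1=NH1
Op 7: best P0=NH0 P1=NH1
Op 8: best P0=NH0 P1=NH1
Op 9: best P0=NH0 P1=NH3

Answer: P0:NH0 P1:NH3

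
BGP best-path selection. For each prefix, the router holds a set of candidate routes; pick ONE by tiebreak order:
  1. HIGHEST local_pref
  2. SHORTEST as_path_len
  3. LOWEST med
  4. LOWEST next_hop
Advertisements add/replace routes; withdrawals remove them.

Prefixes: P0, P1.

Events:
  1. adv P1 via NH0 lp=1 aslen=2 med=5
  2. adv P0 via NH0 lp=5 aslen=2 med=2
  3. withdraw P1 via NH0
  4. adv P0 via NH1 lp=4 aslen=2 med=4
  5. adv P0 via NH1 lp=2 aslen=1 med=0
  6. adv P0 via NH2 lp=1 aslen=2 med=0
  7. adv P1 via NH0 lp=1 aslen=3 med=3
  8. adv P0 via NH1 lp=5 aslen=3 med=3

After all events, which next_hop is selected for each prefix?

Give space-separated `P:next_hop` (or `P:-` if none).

Answer: P0:NH0 P1:NH0

Derivation:
Op 1: best P0=- P1=NH0
Op 2: best P0=NH0 P1=NH0
Op 3: best P0=NH0 P1=-
Op 4: best P0=NH0 P1=-
Op 5: best P0=NH0 P1=-
Op 6: best P0=NH0 P1=-
Op 7: best P0=NH0 P1=NH0
Op 8: best P0=NH0 P1=NH0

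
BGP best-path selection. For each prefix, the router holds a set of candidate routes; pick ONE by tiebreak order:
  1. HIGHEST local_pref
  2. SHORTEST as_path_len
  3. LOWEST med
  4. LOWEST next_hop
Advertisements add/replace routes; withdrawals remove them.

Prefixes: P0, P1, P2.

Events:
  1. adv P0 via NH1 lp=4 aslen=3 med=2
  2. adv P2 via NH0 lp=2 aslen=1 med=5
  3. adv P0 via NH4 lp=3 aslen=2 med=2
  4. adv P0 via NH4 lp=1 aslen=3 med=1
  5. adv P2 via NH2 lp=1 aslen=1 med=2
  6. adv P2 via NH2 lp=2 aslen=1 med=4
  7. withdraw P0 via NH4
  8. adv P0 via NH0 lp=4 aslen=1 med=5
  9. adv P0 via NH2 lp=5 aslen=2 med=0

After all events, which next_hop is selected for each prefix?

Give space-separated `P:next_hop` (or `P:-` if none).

Op 1: best P0=NH1 P1=- P2=-
Op 2: best P0=NH1 P1=- P2=NH0
Op 3: best P0=NH1 P1=- P2=NH0
Op 4: best P0=NH1 P1=- P2=NH0
Op 5: best P0=NH1 P1=- P2=NH0
Op 6: best P0=NH1 P1=- P2=NH2
Op 7: best P0=NH1 P1=- P2=NH2
Op 8: best P0=NH0 P1=- P2=NH2
Op 9: best P0=NH2 P1=- P2=NH2

Answer: P0:NH2 P1:- P2:NH2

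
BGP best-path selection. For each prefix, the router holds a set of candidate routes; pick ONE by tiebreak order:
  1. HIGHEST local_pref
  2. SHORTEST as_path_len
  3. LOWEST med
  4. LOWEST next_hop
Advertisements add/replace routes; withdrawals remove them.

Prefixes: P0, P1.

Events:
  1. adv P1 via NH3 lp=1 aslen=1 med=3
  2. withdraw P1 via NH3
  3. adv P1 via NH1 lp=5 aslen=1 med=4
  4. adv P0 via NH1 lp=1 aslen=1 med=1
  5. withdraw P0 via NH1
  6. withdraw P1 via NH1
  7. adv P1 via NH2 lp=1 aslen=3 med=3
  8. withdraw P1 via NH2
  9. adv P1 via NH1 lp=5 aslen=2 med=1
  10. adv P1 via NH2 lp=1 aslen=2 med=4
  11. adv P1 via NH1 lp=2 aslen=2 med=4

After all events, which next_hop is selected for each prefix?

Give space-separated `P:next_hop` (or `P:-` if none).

Answer: P0:- P1:NH1

Derivation:
Op 1: best P0=- P1=NH3
Op 2: best P0=- P1=-
Op 3: best P0=- P1=NH1
Op 4: best P0=NH1 P1=NH1
Op 5: best P0=- P1=NH1
Op 6: best P0=- P1=-
Op 7: best P0=- P1=NH2
Op 8: best P0=- P1=-
Op 9: best P0=- P1=NH1
Op 10: best P0=- P1=NH1
Op 11: best P0=- P1=NH1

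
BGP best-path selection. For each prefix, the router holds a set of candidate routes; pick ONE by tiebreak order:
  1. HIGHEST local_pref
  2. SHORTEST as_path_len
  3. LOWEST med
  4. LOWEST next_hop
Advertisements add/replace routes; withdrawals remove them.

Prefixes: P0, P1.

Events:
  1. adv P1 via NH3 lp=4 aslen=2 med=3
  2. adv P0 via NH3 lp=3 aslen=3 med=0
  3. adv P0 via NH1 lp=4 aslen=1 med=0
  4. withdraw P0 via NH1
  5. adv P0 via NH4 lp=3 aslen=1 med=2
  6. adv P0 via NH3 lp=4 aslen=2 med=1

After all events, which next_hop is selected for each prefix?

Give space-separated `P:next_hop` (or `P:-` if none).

Answer: P0:NH3 P1:NH3

Derivation:
Op 1: best P0=- P1=NH3
Op 2: best P0=NH3 P1=NH3
Op 3: best P0=NH1 P1=NH3
Op 4: best P0=NH3 P1=NH3
Op 5: best P0=NH4 P1=NH3
Op 6: best P0=NH3 P1=NH3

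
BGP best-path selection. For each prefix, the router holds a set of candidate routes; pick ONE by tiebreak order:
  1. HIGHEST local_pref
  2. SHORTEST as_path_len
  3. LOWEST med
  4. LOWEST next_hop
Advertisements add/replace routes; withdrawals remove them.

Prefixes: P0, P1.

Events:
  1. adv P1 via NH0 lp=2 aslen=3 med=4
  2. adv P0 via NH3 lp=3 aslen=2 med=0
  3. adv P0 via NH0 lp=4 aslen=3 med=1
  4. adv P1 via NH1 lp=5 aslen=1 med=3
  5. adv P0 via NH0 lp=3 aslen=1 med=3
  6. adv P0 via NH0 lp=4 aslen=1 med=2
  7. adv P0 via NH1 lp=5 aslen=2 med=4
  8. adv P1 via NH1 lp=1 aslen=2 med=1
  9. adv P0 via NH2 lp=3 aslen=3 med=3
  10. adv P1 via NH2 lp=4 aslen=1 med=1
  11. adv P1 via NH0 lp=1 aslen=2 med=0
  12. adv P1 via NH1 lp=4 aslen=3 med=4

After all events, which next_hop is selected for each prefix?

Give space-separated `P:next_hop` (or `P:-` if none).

Op 1: best P0=- P1=NH0
Op 2: best P0=NH3 P1=NH0
Op 3: best P0=NH0 P1=NH0
Op 4: best P0=NH0 P1=NH1
Op 5: best P0=NH0 P1=NH1
Op 6: best P0=NH0 P1=NH1
Op 7: best P0=NH1 P1=NH1
Op 8: best P0=NH1 P1=NH0
Op 9: best P0=NH1 P1=NH0
Op 10: best P0=NH1 P1=NH2
Op 11: best P0=NH1 P1=NH2
Op 12: best P0=NH1 P1=NH2

Answer: P0:NH1 P1:NH2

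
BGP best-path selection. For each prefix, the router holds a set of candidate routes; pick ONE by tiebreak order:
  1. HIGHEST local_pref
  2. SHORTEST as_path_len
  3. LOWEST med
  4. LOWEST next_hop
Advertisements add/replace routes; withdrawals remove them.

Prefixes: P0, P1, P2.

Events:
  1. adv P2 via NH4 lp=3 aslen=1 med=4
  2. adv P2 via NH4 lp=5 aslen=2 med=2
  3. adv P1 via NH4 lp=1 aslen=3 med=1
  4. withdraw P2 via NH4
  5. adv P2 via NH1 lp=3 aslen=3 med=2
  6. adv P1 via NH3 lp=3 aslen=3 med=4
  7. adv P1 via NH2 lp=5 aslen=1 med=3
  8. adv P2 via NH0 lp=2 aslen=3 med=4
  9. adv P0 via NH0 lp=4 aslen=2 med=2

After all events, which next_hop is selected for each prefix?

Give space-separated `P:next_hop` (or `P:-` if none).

Op 1: best P0=- P1=- P2=NH4
Op 2: best P0=- P1=- P2=NH4
Op 3: best P0=- P1=NH4 P2=NH4
Op 4: best P0=- P1=NH4 P2=-
Op 5: best P0=- P1=NH4 P2=NH1
Op 6: best P0=- P1=NH3 P2=NH1
Op 7: best P0=- P1=NH2 P2=NH1
Op 8: best P0=- P1=NH2 P2=NH1
Op 9: best P0=NH0 P1=NH2 P2=NH1

Answer: P0:NH0 P1:NH2 P2:NH1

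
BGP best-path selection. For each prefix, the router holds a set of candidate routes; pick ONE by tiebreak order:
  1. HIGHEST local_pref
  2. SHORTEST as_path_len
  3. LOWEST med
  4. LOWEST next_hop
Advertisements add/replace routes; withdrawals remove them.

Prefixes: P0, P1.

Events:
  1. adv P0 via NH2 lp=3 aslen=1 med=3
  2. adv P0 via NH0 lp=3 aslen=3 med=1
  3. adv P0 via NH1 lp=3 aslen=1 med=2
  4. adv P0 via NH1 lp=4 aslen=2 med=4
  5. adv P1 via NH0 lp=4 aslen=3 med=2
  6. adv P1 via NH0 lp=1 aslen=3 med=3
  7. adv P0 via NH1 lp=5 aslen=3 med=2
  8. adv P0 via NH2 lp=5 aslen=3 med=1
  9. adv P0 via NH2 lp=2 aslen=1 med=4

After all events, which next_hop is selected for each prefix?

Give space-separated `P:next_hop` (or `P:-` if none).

Answer: P0:NH1 P1:NH0

Derivation:
Op 1: best P0=NH2 P1=-
Op 2: best P0=NH2 P1=-
Op 3: best P0=NH1 P1=-
Op 4: best P0=NH1 P1=-
Op 5: best P0=NH1 P1=NH0
Op 6: best P0=NH1 P1=NH0
Op 7: best P0=NH1 P1=NH0
Op 8: best P0=NH2 P1=NH0
Op 9: best P0=NH1 P1=NH0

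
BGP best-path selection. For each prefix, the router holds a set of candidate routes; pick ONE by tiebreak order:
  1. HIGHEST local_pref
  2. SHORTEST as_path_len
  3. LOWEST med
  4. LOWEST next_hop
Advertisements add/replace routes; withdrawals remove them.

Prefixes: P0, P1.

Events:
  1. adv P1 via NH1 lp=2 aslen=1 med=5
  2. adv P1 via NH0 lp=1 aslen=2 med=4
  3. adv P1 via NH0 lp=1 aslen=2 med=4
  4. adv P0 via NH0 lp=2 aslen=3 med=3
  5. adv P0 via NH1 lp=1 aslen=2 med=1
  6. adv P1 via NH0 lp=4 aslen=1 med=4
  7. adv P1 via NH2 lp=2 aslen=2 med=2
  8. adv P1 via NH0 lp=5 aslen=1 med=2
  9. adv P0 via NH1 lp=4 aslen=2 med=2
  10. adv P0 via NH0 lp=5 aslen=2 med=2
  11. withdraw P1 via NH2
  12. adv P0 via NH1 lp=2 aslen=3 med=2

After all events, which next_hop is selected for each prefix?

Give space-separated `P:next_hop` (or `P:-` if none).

Op 1: best P0=- P1=NH1
Op 2: best P0=- P1=NH1
Op 3: best P0=- P1=NH1
Op 4: best P0=NH0 P1=NH1
Op 5: best P0=NH0 P1=NH1
Op 6: best P0=NH0 P1=NH0
Op 7: best P0=NH0 P1=NH0
Op 8: best P0=NH0 P1=NH0
Op 9: best P0=NH1 P1=NH0
Op 10: best P0=NH0 P1=NH0
Op 11: best P0=NH0 P1=NH0
Op 12: best P0=NH0 P1=NH0

Answer: P0:NH0 P1:NH0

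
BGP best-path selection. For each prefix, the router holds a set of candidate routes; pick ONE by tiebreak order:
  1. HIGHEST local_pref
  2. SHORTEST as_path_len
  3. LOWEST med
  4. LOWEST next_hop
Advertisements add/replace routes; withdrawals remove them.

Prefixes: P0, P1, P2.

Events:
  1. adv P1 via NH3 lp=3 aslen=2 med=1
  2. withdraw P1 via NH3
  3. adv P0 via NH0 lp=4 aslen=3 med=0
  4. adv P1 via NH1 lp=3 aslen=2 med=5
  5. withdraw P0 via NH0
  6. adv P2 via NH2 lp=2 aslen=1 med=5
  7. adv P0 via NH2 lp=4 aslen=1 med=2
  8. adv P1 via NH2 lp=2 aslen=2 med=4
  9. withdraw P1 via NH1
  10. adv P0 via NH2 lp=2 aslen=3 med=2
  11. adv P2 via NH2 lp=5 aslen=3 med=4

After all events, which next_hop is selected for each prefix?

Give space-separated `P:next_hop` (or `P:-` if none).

Answer: P0:NH2 P1:NH2 P2:NH2

Derivation:
Op 1: best P0=- P1=NH3 P2=-
Op 2: best P0=- P1=- P2=-
Op 3: best P0=NH0 P1=- P2=-
Op 4: best P0=NH0 P1=NH1 P2=-
Op 5: best P0=- P1=NH1 P2=-
Op 6: best P0=- P1=NH1 P2=NH2
Op 7: best P0=NH2 P1=NH1 P2=NH2
Op 8: best P0=NH2 P1=NH1 P2=NH2
Op 9: best P0=NH2 P1=NH2 P2=NH2
Op 10: best P0=NH2 P1=NH2 P2=NH2
Op 11: best P0=NH2 P1=NH2 P2=NH2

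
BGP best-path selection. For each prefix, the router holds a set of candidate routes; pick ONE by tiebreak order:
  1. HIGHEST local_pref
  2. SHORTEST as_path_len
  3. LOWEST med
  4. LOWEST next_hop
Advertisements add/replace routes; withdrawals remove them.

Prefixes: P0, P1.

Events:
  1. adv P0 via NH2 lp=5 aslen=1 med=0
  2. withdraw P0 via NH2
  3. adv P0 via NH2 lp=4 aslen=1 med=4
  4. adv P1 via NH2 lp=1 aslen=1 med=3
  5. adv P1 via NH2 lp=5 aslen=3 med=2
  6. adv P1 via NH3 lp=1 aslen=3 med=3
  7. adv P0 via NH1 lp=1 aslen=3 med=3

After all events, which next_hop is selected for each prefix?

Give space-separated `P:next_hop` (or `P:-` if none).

Op 1: best P0=NH2 P1=-
Op 2: best P0=- P1=-
Op 3: best P0=NH2 P1=-
Op 4: best P0=NH2 P1=NH2
Op 5: best P0=NH2 P1=NH2
Op 6: best P0=NH2 P1=NH2
Op 7: best P0=NH2 P1=NH2

Answer: P0:NH2 P1:NH2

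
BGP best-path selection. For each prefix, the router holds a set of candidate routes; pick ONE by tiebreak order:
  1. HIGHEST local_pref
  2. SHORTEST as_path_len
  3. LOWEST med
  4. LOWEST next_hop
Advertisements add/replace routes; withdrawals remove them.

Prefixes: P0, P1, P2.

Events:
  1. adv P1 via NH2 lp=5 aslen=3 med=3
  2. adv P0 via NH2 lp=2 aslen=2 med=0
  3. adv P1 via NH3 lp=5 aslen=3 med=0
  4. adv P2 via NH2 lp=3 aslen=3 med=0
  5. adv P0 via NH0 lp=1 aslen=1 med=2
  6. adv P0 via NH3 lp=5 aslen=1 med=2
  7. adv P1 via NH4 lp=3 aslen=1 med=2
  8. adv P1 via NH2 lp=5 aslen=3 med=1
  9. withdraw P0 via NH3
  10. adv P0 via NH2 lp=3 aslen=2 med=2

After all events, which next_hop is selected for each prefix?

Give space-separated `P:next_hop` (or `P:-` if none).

Answer: P0:NH2 P1:NH3 P2:NH2

Derivation:
Op 1: best P0=- P1=NH2 P2=-
Op 2: best P0=NH2 P1=NH2 P2=-
Op 3: best P0=NH2 P1=NH3 P2=-
Op 4: best P0=NH2 P1=NH3 P2=NH2
Op 5: best P0=NH2 P1=NH3 P2=NH2
Op 6: best P0=NH3 P1=NH3 P2=NH2
Op 7: best P0=NH3 P1=NH3 P2=NH2
Op 8: best P0=NH3 P1=NH3 P2=NH2
Op 9: best P0=NH2 P1=NH3 P2=NH2
Op 10: best P0=NH2 P1=NH3 P2=NH2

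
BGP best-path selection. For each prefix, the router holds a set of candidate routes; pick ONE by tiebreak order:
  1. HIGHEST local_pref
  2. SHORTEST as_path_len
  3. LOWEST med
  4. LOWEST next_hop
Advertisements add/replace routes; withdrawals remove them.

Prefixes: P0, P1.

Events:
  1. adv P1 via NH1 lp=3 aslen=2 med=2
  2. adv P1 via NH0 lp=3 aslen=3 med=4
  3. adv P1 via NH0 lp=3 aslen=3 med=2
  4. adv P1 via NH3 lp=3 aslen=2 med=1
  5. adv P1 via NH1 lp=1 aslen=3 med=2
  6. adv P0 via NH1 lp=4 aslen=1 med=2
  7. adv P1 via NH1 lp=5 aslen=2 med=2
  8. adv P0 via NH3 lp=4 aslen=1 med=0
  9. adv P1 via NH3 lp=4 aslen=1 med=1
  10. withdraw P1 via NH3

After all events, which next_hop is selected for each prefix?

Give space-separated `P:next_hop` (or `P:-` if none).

Answer: P0:NH3 P1:NH1

Derivation:
Op 1: best P0=- P1=NH1
Op 2: best P0=- P1=NH1
Op 3: best P0=- P1=NH1
Op 4: best P0=- P1=NH3
Op 5: best P0=- P1=NH3
Op 6: best P0=NH1 P1=NH3
Op 7: best P0=NH1 P1=NH1
Op 8: best P0=NH3 P1=NH1
Op 9: best P0=NH3 P1=NH1
Op 10: best P0=NH3 P1=NH1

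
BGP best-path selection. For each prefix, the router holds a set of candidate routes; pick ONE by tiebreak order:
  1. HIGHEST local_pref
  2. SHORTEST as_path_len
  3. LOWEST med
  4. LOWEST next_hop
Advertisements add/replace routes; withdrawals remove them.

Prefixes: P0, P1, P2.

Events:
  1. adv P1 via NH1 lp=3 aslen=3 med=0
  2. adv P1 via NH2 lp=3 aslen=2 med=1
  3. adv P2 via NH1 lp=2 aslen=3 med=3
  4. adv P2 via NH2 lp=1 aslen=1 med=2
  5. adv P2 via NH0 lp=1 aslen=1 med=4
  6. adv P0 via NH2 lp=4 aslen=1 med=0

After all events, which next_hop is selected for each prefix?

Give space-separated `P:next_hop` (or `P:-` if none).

Op 1: best P0=- P1=NH1 P2=-
Op 2: best P0=- P1=NH2 P2=-
Op 3: best P0=- P1=NH2 P2=NH1
Op 4: best P0=- P1=NH2 P2=NH1
Op 5: best P0=- P1=NH2 P2=NH1
Op 6: best P0=NH2 P1=NH2 P2=NH1

Answer: P0:NH2 P1:NH2 P2:NH1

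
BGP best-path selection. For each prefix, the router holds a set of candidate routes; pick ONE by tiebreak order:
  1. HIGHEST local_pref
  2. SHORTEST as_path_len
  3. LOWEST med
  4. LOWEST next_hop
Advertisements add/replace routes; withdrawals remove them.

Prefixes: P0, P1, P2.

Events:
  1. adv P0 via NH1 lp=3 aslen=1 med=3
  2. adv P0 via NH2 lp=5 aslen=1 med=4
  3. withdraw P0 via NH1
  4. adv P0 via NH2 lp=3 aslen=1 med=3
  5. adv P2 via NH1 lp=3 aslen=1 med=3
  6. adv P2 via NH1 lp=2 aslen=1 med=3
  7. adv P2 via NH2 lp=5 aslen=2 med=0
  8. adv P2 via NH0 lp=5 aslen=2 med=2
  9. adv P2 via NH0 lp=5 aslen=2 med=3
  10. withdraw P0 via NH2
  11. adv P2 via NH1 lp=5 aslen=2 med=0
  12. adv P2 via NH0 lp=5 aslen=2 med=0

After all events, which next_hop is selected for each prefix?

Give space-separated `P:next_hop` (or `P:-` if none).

Op 1: best P0=NH1 P1=- P2=-
Op 2: best P0=NH2 P1=- P2=-
Op 3: best P0=NH2 P1=- P2=-
Op 4: best P0=NH2 P1=- P2=-
Op 5: best P0=NH2 P1=- P2=NH1
Op 6: best P0=NH2 P1=- P2=NH1
Op 7: best P0=NH2 P1=- P2=NH2
Op 8: best P0=NH2 P1=- P2=NH2
Op 9: best P0=NH2 P1=- P2=NH2
Op 10: best P0=- P1=- P2=NH2
Op 11: best P0=- P1=- P2=NH1
Op 12: best P0=- P1=- P2=NH0

Answer: P0:- P1:- P2:NH0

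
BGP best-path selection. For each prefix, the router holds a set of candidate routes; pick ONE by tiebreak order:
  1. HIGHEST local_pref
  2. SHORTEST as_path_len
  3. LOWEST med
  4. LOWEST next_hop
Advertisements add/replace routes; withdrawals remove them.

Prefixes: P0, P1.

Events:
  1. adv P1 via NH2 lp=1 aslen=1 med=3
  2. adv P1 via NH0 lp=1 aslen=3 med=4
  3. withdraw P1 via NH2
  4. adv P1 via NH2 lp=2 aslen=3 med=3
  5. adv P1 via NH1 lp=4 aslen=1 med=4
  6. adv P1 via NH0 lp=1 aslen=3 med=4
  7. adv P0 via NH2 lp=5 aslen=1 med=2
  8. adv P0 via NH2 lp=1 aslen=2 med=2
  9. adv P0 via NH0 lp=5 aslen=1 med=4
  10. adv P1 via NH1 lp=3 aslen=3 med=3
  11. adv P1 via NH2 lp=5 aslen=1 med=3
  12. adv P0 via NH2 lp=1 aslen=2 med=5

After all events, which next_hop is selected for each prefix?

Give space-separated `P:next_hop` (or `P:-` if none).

Op 1: best P0=- P1=NH2
Op 2: best P0=- P1=NH2
Op 3: best P0=- P1=NH0
Op 4: best P0=- P1=NH2
Op 5: best P0=- P1=NH1
Op 6: best P0=- P1=NH1
Op 7: best P0=NH2 P1=NH1
Op 8: best P0=NH2 P1=NH1
Op 9: best P0=NH0 P1=NH1
Op 10: best P0=NH0 P1=NH1
Op 11: best P0=NH0 P1=NH2
Op 12: best P0=NH0 P1=NH2

Answer: P0:NH0 P1:NH2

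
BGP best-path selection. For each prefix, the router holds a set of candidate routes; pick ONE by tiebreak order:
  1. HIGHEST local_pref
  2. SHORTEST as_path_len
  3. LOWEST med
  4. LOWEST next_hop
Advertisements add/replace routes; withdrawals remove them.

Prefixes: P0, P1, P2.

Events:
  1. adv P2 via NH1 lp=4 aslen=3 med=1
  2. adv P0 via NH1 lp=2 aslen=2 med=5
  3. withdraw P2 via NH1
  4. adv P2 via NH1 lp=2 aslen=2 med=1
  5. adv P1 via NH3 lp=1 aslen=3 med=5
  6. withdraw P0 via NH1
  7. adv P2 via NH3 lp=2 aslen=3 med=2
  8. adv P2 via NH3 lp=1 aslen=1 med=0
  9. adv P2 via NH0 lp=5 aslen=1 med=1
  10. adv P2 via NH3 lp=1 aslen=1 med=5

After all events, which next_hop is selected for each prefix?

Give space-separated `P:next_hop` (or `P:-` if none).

Op 1: best P0=- P1=- P2=NH1
Op 2: best P0=NH1 P1=- P2=NH1
Op 3: best P0=NH1 P1=- P2=-
Op 4: best P0=NH1 P1=- P2=NH1
Op 5: best P0=NH1 P1=NH3 P2=NH1
Op 6: best P0=- P1=NH3 P2=NH1
Op 7: best P0=- P1=NH3 P2=NH1
Op 8: best P0=- P1=NH3 P2=NH1
Op 9: best P0=- P1=NH3 P2=NH0
Op 10: best P0=- P1=NH3 P2=NH0

Answer: P0:- P1:NH3 P2:NH0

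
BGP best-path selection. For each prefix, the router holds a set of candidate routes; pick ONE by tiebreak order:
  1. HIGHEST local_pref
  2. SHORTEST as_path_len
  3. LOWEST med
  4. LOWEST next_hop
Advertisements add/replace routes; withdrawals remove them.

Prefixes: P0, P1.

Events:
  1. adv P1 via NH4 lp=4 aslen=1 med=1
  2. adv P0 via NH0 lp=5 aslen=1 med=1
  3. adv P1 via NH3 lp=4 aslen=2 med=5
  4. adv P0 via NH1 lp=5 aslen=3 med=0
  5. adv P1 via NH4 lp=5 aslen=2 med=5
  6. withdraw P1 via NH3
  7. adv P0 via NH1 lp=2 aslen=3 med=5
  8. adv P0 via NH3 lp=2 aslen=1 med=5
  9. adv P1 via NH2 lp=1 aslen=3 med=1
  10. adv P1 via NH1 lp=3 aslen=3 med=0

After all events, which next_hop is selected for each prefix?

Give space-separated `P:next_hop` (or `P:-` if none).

Op 1: best P0=- P1=NH4
Op 2: best P0=NH0 P1=NH4
Op 3: best P0=NH0 P1=NH4
Op 4: best P0=NH0 P1=NH4
Op 5: best P0=NH0 P1=NH4
Op 6: best P0=NH0 P1=NH4
Op 7: best P0=NH0 P1=NH4
Op 8: best P0=NH0 P1=NH4
Op 9: best P0=NH0 P1=NH4
Op 10: best P0=NH0 P1=NH4

Answer: P0:NH0 P1:NH4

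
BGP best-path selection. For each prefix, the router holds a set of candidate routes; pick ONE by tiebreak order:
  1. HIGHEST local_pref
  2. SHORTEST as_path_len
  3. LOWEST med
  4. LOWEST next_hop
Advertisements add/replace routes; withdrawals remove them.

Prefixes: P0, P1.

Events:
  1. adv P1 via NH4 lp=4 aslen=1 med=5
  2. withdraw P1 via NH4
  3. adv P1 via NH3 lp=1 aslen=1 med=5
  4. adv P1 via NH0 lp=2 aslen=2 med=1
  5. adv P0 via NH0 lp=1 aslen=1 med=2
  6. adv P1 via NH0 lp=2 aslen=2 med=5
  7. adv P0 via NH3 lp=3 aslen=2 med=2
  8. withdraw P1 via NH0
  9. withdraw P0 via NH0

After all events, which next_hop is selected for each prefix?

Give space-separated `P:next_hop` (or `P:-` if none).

Op 1: best P0=- P1=NH4
Op 2: best P0=- P1=-
Op 3: best P0=- P1=NH3
Op 4: best P0=- P1=NH0
Op 5: best P0=NH0 P1=NH0
Op 6: best P0=NH0 P1=NH0
Op 7: best P0=NH3 P1=NH0
Op 8: best P0=NH3 P1=NH3
Op 9: best P0=NH3 P1=NH3

Answer: P0:NH3 P1:NH3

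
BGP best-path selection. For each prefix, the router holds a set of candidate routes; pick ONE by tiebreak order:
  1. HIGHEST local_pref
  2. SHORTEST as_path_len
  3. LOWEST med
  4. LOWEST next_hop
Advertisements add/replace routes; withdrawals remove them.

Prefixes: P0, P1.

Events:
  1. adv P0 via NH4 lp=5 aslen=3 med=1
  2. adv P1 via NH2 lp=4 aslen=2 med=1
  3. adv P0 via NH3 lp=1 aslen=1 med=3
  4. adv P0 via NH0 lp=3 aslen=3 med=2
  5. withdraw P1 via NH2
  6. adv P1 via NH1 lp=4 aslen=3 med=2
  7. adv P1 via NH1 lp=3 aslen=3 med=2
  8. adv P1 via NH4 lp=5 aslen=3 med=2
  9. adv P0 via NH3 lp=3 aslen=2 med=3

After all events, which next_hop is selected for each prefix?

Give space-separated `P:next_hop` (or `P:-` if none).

Answer: P0:NH4 P1:NH4

Derivation:
Op 1: best P0=NH4 P1=-
Op 2: best P0=NH4 P1=NH2
Op 3: best P0=NH4 P1=NH2
Op 4: best P0=NH4 P1=NH2
Op 5: best P0=NH4 P1=-
Op 6: best P0=NH4 P1=NH1
Op 7: best P0=NH4 P1=NH1
Op 8: best P0=NH4 P1=NH4
Op 9: best P0=NH4 P1=NH4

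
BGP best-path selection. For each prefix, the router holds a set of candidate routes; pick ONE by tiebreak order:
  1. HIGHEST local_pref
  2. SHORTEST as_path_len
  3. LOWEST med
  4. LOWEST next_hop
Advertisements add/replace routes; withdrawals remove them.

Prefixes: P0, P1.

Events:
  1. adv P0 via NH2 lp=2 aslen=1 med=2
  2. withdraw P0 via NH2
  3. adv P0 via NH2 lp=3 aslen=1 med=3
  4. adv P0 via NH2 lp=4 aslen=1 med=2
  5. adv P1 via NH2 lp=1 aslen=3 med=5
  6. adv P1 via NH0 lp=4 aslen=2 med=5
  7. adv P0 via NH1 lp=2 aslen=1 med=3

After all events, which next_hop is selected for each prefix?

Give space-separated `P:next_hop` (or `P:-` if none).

Op 1: best P0=NH2 P1=-
Op 2: best P0=- P1=-
Op 3: best P0=NH2 P1=-
Op 4: best P0=NH2 P1=-
Op 5: best P0=NH2 P1=NH2
Op 6: best P0=NH2 P1=NH0
Op 7: best P0=NH2 P1=NH0

Answer: P0:NH2 P1:NH0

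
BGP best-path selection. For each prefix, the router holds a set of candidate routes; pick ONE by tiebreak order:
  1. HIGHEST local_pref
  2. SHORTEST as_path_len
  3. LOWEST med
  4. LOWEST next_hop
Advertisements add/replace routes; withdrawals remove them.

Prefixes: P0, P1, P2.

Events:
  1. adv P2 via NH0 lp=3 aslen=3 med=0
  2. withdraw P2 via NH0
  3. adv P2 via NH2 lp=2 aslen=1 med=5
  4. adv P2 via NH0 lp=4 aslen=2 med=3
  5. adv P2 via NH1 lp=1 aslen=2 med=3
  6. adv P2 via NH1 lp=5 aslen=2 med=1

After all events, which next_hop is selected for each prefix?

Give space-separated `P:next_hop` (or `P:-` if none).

Answer: P0:- P1:- P2:NH1

Derivation:
Op 1: best P0=- P1=- P2=NH0
Op 2: best P0=- P1=- P2=-
Op 3: best P0=- P1=- P2=NH2
Op 4: best P0=- P1=- P2=NH0
Op 5: best P0=- P1=- P2=NH0
Op 6: best P0=- P1=- P2=NH1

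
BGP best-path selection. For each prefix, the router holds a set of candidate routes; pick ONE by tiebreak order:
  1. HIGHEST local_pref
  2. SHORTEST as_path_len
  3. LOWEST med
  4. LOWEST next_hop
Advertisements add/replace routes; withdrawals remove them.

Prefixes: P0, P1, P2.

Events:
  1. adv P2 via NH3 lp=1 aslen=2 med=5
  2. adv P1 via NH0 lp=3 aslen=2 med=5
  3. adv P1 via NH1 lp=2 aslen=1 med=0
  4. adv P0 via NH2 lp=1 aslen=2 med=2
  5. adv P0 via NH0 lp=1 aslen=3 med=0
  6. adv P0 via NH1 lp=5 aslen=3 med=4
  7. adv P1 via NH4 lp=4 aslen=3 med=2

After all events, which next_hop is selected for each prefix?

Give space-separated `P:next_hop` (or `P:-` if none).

Op 1: best P0=- P1=- P2=NH3
Op 2: best P0=- P1=NH0 P2=NH3
Op 3: best P0=- P1=NH0 P2=NH3
Op 4: best P0=NH2 P1=NH0 P2=NH3
Op 5: best P0=NH2 P1=NH0 P2=NH3
Op 6: best P0=NH1 P1=NH0 P2=NH3
Op 7: best P0=NH1 P1=NH4 P2=NH3

Answer: P0:NH1 P1:NH4 P2:NH3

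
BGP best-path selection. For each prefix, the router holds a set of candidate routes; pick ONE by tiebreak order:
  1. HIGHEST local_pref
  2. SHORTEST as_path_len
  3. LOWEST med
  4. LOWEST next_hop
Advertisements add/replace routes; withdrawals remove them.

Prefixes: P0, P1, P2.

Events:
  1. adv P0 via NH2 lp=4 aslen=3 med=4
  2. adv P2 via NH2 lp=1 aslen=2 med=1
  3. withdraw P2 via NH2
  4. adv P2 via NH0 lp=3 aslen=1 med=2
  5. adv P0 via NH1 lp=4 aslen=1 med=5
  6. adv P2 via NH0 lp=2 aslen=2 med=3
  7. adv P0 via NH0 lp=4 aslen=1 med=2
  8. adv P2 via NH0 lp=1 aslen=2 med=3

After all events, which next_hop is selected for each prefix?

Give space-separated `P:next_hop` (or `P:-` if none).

Answer: P0:NH0 P1:- P2:NH0

Derivation:
Op 1: best P0=NH2 P1=- P2=-
Op 2: best P0=NH2 P1=- P2=NH2
Op 3: best P0=NH2 P1=- P2=-
Op 4: best P0=NH2 P1=- P2=NH0
Op 5: best P0=NH1 P1=- P2=NH0
Op 6: best P0=NH1 P1=- P2=NH0
Op 7: best P0=NH0 P1=- P2=NH0
Op 8: best P0=NH0 P1=- P2=NH0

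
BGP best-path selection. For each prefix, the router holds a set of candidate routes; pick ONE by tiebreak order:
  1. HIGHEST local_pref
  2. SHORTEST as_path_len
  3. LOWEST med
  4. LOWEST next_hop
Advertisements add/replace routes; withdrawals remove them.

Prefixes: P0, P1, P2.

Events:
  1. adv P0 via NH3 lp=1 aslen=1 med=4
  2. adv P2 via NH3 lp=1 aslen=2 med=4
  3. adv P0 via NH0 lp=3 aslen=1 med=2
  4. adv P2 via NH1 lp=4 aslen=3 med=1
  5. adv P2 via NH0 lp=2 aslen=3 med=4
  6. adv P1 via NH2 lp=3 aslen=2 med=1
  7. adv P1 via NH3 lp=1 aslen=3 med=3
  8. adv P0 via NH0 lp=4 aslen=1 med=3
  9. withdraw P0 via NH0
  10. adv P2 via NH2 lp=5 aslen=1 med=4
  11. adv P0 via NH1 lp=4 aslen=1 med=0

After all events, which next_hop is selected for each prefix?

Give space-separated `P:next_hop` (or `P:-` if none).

Answer: P0:NH1 P1:NH2 P2:NH2

Derivation:
Op 1: best P0=NH3 P1=- P2=-
Op 2: best P0=NH3 P1=- P2=NH3
Op 3: best P0=NH0 P1=- P2=NH3
Op 4: best P0=NH0 P1=- P2=NH1
Op 5: best P0=NH0 P1=- P2=NH1
Op 6: best P0=NH0 P1=NH2 P2=NH1
Op 7: best P0=NH0 P1=NH2 P2=NH1
Op 8: best P0=NH0 P1=NH2 P2=NH1
Op 9: best P0=NH3 P1=NH2 P2=NH1
Op 10: best P0=NH3 P1=NH2 P2=NH2
Op 11: best P0=NH1 P1=NH2 P2=NH2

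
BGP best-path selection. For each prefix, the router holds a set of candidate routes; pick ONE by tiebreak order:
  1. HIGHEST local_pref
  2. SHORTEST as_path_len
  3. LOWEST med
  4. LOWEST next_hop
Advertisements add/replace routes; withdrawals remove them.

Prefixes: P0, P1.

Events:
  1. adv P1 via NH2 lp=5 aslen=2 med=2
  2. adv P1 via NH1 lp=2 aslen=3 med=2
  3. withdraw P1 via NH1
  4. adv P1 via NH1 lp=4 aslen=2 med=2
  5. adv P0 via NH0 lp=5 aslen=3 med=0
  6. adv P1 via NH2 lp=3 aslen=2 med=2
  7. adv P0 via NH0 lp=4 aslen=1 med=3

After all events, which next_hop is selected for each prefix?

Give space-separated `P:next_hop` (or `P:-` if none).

Op 1: best P0=- P1=NH2
Op 2: best P0=- P1=NH2
Op 3: best P0=- P1=NH2
Op 4: best P0=- P1=NH2
Op 5: best P0=NH0 P1=NH2
Op 6: best P0=NH0 P1=NH1
Op 7: best P0=NH0 P1=NH1

Answer: P0:NH0 P1:NH1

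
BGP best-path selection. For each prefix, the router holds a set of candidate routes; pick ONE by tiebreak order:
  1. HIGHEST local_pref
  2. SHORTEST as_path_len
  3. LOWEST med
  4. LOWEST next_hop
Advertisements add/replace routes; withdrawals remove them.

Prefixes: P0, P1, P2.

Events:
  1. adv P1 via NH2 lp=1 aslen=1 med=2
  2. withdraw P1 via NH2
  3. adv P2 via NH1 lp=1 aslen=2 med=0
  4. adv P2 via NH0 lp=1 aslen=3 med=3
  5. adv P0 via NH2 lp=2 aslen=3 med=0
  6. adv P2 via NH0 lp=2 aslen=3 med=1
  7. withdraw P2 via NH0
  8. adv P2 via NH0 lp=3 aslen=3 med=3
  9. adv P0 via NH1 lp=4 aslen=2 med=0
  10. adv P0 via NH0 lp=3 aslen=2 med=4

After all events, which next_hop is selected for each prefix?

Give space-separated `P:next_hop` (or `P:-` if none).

Answer: P0:NH1 P1:- P2:NH0

Derivation:
Op 1: best P0=- P1=NH2 P2=-
Op 2: best P0=- P1=- P2=-
Op 3: best P0=- P1=- P2=NH1
Op 4: best P0=- P1=- P2=NH1
Op 5: best P0=NH2 P1=- P2=NH1
Op 6: best P0=NH2 P1=- P2=NH0
Op 7: best P0=NH2 P1=- P2=NH1
Op 8: best P0=NH2 P1=- P2=NH0
Op 9: best P0=NH1 P1=- P2=NH0
Op 10: best P0=NH1 P1=- P2=NH0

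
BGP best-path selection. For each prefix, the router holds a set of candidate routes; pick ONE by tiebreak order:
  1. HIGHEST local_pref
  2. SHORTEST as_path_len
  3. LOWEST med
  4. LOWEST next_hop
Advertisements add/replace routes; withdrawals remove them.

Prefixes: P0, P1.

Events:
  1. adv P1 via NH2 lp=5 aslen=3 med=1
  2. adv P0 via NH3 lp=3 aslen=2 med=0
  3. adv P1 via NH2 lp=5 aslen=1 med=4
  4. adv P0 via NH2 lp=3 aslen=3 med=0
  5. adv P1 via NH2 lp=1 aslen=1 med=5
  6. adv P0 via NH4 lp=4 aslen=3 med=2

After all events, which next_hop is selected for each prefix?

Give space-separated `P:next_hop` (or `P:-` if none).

Op 1: best P0=- P1=NH2
Op 2: best P0=NH3 P1=NH2
Op 3: best P0=NH3 P1=NH2
Op 4: best P0=NH3 P1=NH2
Op 5: best P0=NH3 P1=NH2
Op 6: best P0=NH4 P1=NH2

Answer: P0:NH4 P1:NH2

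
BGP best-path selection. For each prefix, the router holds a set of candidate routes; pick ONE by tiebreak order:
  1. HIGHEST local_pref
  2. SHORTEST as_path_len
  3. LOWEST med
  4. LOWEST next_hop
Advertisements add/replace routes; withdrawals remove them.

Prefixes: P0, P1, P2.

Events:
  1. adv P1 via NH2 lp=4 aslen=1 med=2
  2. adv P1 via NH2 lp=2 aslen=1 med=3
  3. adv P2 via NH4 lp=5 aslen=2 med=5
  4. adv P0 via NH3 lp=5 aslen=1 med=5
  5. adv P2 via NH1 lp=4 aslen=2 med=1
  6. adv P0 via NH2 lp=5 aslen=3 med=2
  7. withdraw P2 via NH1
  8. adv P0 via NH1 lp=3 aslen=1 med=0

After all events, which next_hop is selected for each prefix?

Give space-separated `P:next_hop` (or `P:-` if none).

Op 1: best P0=- P1=NH2 P2=-
Op 2: best P0=- P1=NH2 P2=-
Op 3: best P0=- P1=NH2 P2=NH4
Op 4: best P0=NH3 P1=NH2 P2=NH4
Op 5: best P0=NH3 P1=NH2 P2=NH4
Op 6: best P0=NH3 P1=NH2 P2=NH4
Op 7: best P0=NH3 P1=NH2 P2=NH4
Op 8: best P0=NH3 P1=NH2 P2=NH4

Answer: P0:NH3 P1:NH2 P2:NH4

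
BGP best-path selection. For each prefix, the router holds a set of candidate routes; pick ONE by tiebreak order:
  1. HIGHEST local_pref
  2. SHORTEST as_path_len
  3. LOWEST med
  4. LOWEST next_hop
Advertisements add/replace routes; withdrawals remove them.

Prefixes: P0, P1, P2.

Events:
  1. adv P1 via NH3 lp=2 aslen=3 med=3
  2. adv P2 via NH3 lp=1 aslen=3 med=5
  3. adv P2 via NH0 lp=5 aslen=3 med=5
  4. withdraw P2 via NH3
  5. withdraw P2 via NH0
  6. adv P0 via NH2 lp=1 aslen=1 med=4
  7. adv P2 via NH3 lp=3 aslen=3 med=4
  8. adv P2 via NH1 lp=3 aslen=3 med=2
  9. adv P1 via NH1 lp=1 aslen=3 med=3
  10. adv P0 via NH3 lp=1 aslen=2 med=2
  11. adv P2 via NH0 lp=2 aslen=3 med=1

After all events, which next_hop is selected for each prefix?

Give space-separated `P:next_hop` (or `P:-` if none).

Answer: P0:NH2 P1:NH3 P2:NH1

Derivation:
Op 1: best P0=- P1=NH3 P2=-
Op 2: best P0=- P1=NH3 P2=NH3
Op 3: best P0=- P1=NH3 P2=NH0
Op 4: best P0=- P1=NH3 P2=NH0
Op 5: best P0=- P1=NH3 P2=-
Op 6: best P0=NH2 P1=NH3 P2=-
Op 7: best P0=NH2 P1=NH3 P2=NH3
Op 8: best P0=NH2 P1=NH3 P2=NH1
Op 9: best P0=NH2 P1=NH3 P2=NH1
Op 10: best P0=NH2 P1=NH3 P2=NH1
Op 11: best P0=NH2 P1=NH3 P2=NH1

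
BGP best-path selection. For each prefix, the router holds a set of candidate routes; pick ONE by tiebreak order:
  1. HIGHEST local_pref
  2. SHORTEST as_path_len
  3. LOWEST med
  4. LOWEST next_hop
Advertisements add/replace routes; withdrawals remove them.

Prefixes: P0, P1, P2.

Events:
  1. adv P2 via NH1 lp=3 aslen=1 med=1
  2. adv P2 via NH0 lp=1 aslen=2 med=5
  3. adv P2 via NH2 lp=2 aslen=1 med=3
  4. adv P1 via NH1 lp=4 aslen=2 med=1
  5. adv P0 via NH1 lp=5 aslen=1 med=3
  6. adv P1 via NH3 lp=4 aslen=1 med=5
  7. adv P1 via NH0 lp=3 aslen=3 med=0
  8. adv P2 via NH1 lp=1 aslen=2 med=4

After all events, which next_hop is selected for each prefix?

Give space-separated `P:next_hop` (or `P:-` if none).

Answer: P0:NH1 P1:NH3 P2:NH2

Derivation:
Op 1: best P0=- P1=- P2=NH1
Op 2: best P0=- P1=- P2=NH1
Op 3: best P0=- P1=- P2=NH1
Op 4: best P0=- P1=NH1 P2=NH1
Op 5: best P0=NH1 P1=NH1 P2=NH1
Op 6: best P0=NH1 P1=NH3 P2=NH1
Op 7: best P0=NH1 P1=NH3 P2=NH1
Op 8: best P0=NH1 P1=NH3 P2=NH2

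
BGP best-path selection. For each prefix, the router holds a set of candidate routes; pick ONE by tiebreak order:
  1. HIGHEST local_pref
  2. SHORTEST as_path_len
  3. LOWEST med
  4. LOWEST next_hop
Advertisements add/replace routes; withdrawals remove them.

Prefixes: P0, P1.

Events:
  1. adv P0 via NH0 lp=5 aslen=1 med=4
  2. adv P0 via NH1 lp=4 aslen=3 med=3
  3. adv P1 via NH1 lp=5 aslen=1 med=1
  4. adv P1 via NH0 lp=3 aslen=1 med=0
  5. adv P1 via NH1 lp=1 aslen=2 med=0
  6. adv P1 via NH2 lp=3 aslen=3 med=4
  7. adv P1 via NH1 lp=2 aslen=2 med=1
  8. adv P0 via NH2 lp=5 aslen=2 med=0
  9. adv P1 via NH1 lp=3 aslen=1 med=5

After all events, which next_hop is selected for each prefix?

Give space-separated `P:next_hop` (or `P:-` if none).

Answer: P0:NH0 P1:NH0

Derivation:
Op 1: best P0=NH0 P1=-
Op 2: best P0=NH0 P1=-
Op 3: best P0=NH0 P1=NH1
Op 4: best P0=NH0 P1=NH1
Op 5: best P0=NH0 P1=NH0
Op 6: best P0=NH0 P1=NH0
Op 7: best P0=NH0 P1=NH0
Op 8: best P0=NH0 P1=NH0
Op 9: best P0=NH0 P1=NH0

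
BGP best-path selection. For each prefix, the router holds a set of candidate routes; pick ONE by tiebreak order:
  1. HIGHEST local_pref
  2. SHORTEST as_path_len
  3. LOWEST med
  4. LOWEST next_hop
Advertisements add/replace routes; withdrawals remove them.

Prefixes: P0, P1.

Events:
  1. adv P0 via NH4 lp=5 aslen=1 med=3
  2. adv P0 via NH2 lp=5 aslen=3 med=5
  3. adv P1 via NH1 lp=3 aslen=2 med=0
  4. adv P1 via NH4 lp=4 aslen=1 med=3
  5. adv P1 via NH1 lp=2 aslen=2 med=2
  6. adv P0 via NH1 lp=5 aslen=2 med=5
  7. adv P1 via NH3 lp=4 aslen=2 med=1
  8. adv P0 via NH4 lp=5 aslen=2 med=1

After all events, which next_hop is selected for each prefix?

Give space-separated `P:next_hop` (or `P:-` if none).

Op 1: best P0=NH4 P1=-
Op 2: best P0=NH4 P1=-
Op 3: best P0=NH4 P1=NH1
Op 4: best P0=NH4 P1=NH4
Op 5: best P0=NH4 P1=NH4
Op 6: best P0=NH4 P1=NH4
Op 7: best P0=NH4 P1=NH4
Op 8: best P0=NH4 P1=NH4

Answer: P0:NH4 P1:NH4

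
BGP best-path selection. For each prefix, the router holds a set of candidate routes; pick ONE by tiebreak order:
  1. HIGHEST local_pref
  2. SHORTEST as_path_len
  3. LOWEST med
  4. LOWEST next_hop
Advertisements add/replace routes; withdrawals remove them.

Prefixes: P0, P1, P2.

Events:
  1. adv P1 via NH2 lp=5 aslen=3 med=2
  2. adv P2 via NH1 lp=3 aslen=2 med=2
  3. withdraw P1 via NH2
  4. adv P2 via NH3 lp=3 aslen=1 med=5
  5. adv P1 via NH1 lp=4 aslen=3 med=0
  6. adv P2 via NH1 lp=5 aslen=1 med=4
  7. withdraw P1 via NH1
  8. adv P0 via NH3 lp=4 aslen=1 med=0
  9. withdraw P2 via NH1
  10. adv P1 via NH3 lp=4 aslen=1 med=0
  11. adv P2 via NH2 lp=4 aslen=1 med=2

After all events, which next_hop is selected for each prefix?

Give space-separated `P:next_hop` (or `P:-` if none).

Op 1: best P0=- P1=NH2 P2=-
Op 2: best P0=- P1=NH2 P2=NH1
Op 3: best P0=- P1=- P2=NH1
Op 4: best P0=- P1=- P2=NH3
Op 5: best P0=- P1=NH1 P2=NH3
Op 6: best P0=- P1=NH1 P2=NH1
Op 7: best P0=- P1=- P2=NH1
Op 8: best P0=NH3 P1=- P2=NH1
Op 9: best P0=NH3 P1=- P2=NH3
Op 10: best P0=NH3 P1=NH3 P2=NH3
Op 11: best P0=NH3 P1=NH3 P2=NH2

Answer: P0:NH3 P1:NH3 P2:NH2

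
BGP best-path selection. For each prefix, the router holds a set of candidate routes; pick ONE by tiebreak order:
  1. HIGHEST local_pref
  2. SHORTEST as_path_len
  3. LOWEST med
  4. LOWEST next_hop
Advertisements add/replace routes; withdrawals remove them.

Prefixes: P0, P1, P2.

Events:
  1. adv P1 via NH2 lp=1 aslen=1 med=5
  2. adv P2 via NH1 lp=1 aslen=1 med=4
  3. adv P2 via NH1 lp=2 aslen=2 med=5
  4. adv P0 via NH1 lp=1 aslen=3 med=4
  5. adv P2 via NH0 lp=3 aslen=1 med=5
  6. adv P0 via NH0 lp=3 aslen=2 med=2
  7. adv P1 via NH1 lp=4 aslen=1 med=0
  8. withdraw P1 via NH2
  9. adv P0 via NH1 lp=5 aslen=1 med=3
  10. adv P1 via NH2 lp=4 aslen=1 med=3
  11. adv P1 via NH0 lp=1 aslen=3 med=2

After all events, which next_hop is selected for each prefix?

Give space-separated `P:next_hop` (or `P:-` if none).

Op 1: best P0=- P1=NH2 P2=-
Op 2: best P0=- P1=NH2 P2=NH1
Op 3: best P0=- P1=NH2 P2=NH1
Op 4: best P0=NH1 P1=NH2 P2=NH1
Op 5: best P0=NH1 P1=NH2 P2=NH0
Op 6: best P0=NH0 P1=NH2 P2=NH0
Op 7: best P0=NH0 P1=NH1 P2=NH0
Op 8: best P0=NH0 P1=NH1 P2=NH0
Op 9: best P0=NH1 P1=NH1 P2=NH0
Op 10: best P0=NH1 P1=NH1 P2=NH0
Op 11: best P0=NH1 P1=NH1 P2=NH0

Answer: P0:NH1 P1:NH1 P2:NH0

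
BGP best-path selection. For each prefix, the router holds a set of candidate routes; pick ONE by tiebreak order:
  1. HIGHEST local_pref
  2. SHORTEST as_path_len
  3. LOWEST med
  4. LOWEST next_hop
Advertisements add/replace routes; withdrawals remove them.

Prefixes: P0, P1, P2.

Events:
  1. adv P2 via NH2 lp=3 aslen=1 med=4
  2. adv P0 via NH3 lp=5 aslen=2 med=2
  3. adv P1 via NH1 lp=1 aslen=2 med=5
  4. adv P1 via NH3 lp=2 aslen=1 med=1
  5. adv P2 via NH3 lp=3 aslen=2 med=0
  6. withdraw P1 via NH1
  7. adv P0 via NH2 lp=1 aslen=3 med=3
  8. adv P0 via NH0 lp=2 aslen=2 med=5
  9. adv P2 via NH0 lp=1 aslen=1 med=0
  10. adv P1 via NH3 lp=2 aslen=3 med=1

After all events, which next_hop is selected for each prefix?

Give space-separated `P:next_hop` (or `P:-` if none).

Op 1: best P0=- P1=- P2=NH2
Op 2: best P0=NH3 P1=- P2=NH2
Op 3: best P0=NH3 P1=NH1 P2=NH2
Op 4: best P0=NH3 P1=NH3 P2=NH2
Op 5: best P0=NH3 P1=NH3 P2=NH2
Op 6: best P0=NH3 P1=NH3 P2=NH2
Op 7: best P0=NH3 P1=NH3 P2=NH2
Op 8: best P0=NH3 P1=NH3 P2=NH2
Op 9: best P0=NH3 P1=NH3 P2=NH2
Op 10: best P0=NH3 P1=NH3 P2=NH2

Answer: P0:NH3 P1:NH3 P2:NH2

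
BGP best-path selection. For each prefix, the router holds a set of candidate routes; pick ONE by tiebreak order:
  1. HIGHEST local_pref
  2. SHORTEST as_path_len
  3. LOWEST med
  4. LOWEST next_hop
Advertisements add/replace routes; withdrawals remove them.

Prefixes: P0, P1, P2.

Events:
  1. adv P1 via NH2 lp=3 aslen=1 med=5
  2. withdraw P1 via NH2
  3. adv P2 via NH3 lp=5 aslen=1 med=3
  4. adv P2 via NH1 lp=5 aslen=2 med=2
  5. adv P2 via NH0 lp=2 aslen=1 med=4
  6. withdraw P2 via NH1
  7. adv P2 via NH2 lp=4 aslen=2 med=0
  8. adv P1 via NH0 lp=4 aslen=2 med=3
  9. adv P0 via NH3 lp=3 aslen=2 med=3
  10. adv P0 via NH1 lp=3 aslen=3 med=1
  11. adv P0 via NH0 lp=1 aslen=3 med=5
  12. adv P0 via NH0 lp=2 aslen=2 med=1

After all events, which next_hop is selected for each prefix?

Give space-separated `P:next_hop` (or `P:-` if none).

Answer: P0:NH3 P1:NH0 P2:NH3

Derivation:
Op 1: best P0=- P1=NH2 P2=-
Op 2: best P0=- P1=- P2=-
Op 3: best P0=- P1=- P2=NH3
Op 4: best P0=- P1=- P2=NH3
Op 5: best P0=- P1=- P2=NH3
Op 6: best P0=- P1=- P2=NH3
Op 7: best P0=- P1=- P2=NH3
Op 8: best P0=- P1=NH0 P2=NH3
Op 9: best P0=NH3 P1=NH0 P2=NH3
Op 10: best P0=NH3 P1=NH0 P2=NH3
Op 11: best P0=NH3 P1=NH0 P2=NH3
Op 12: best P0=NH3 P1=NH0 P2=NH3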